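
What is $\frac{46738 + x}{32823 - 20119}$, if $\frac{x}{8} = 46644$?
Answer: $\frac{209945}{6352} \approx 33.052$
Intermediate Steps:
$x = 373152$ ($x = 8 \cdot 46644 = 373152$)
$\frac{46738 + x}{32823 - 20119} = \frac{46738 + 373152}{32823 - 20119} = \frac{419890}{12704} = 419890 \cdot \frac{1}{12704} = \frac{209945}{6352}$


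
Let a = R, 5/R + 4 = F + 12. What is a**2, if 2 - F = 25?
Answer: 1/9 ≈ 0.11111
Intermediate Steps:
F = -23 (F = 2 - 1*25 = 2 - 25 = -23)
R = -1/3 (R = 5/(-4 + (-23 + 12)) = 5/(-4 - 11) = 5/(-15) = 5*(-1/15) = -1/3 ≈ -0.33333)
a = -1/3 ≈ -0.33333
a**2 = (-1/3)**2 = 1/9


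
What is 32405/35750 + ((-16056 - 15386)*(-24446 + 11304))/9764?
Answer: 738630060771/17453150 ≈ 42321.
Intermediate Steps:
32405/35750 + ((-16056 - 15386)*(-24446 + 11304))/9764 = 32405*(1/35750) - 31442*(-13142)*(1/9764) = 6481/7150 + 413210764*(1/9764) = 6481/7150 + 103302691/2441 = 738630060771/17453150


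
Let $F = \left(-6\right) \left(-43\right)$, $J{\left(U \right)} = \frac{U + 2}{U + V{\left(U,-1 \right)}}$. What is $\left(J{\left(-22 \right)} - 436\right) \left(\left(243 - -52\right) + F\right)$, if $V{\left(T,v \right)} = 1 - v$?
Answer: $-240555$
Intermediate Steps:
$J{\left(U \right)} = 1$ ($J{\left(U \right)} = \frac{U + 2}{U + \left(1 - -1\right)} = \frac{2 + U}{U + \left(1 + 1\right)} = \frac{2 + U}{U + 2} = \frac{2 + U}{2 + U} = 1$)
$F = 258$
$\left(J{\left(-22 \right)} - 436\right) \left(\left(243 - -52\right) + F\right) = \left(1 - 436\right) \left(\left(243 - -52\right) + 258\right) = - 435 \left(\left(243 + 52\right) + 258\right) = - 435 \left(295 + 258\right) = \left(-435\right) 553 = -240555$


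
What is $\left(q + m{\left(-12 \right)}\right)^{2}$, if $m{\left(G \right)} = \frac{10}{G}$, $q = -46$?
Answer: $\frac{78961}{36} \approx 2193.4$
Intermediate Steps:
$\left(q + m{\left(-12 \right)}\right)^{2} = \left(-46 + \frac{10}{-12}\right)^{2} = \left(-46 + 10 \left(- \frac{1}{12}\right)\right)^{2} = \left(-46 - \frac{5}{6}\right)^{2} = \left(- \frac{281}{6}\right)^{2} = \frac{78961}{36}$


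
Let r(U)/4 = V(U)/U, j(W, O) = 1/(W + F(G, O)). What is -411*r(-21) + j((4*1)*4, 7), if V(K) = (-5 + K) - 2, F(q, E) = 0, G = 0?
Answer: -35071/16 ≈ -2191.9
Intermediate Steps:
j(W, O) = 1/W (j(W, O) = 1/(W + 0) = 1/W)
V(K) = -7 + K
r(U) = 4*(-7 + U)/U (r(U) = 4*((-7 + U)/U) = 4*(-7 + U)/U)
-411*r(-21) + j((4*1)*4, 7) = -411*(4 - 28/(-21)) + 1/((4*1)*4) = -411*(4 - 28*(-1/21)) + 1/(4*4) = -411*(4 + 4/3) + 1/16 = -411*16/3 + 1/16 = -2192 + 1/16 = -35071/16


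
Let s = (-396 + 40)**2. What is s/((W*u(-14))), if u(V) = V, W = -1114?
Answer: 31684/3899 ≈ 8.1262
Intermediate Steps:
s = 126736 (s = (-356)**2 = 126736)
s/((W*u(-14))) = 126736/((-1114*(-14))) = 126736/15596 = 126736*(1/15596) = 31684/3899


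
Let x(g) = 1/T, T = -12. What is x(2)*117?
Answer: -39/4 ≈ -9.7500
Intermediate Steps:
x(g) = -1/12 (x(g) = 1/(-12) = -1/12)
x(2)*117 = -1/12*117 = -39/4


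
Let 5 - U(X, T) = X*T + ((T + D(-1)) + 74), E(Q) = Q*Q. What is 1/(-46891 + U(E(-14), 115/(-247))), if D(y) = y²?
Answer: -247/11576712 ≈ -2.1336e-5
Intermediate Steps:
E(Q) = Q²
U(X, T) = -70 - T - T*X (U(X, T) = 5 - (X*T + ((T + (-1)²) + 74)) = 5 - (T*X + ((T + 1) + 74)) = 5 - (T*X + ((1 + T) + 74)) = 5 - (T*X + (75 + T)) = 5 - (75 + T + T*X) = 5 + (-75 - T - T*X) = -70 - T - T*X)
1/(-46891 + U(E(-14), 115/(-247))) = 1/(-46891 + (-70 - 115/(-247) - 1*115/(-247)*(-14)²)) = 1/(-46891 + (-70 - 115*(-1)/247 - 1*115*(-1/247)*196)) = 1/(-46891 + (-70 - 1*(-115/247) - 1*(-115/247)*196)) = 1/(-46891 + (-70 + 115/247 + 22540/247)) = 1/(-46891 + 5365/247) = 1/(-11576712/247) = -247/11576712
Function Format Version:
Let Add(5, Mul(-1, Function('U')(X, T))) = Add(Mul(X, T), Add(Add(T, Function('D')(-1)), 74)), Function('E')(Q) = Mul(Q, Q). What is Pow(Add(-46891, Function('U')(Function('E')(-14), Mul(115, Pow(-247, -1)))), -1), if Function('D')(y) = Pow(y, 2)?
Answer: Rational(-247, 11576712) ≈ -2.1336e-5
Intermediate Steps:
Function('E')(Q) = Pow(Q, 2)
Function('U')(X, T) = Add(-70, Mul(-1, T), Mul(-1, T, X)) (Function('U')(X, T) = Add(5, Mul(-1, Add(Mul(X, T), Add(Add(T, Pow(-1, 2)), 74)))) = Add(5, Mul(-1, Add(Mul(T, X), Add(Add(T, 1), 74)))) = Add(5, Mul(-1, Add(Mul(T, X), Add(Add(1, T), 74)))) = Add(5, Mul(-1, Add(Mul(T, X), Add(75, T)))) = Add(5, Mul(-1, Add(75, T, Mul(T, X)))) = Add(5, Add(-75, Mul(-1, T), Mul(-1, T, X))) = Add(-70, Mul(-1, T), Mul(-1, T, X)))
Pow(Add(-46891, Function('U')(Function('E')(-14), Mul(115, Pow(-247, -1)))), -1) = Pow(Add(-46891, Add(-70, Mul(-1, Mul(115, Pow(-247, -1))), Mul(-1, Mul(115, Pow(-247, -1)), Pow(-14, 2)))), -1) = Pow(Add(-46891, Add(-70, Mul(-1, Mul(115, Rational(-1, 247))), Mul(-1, Mul(115, Rational(-1, 247)), 196))), -1) = Pow(Add(-46891, Add(-70, Mul(-1, Rational(-115, 247)), Mul(-1, Rational(-115, 247), 196))), -1) = Pow(Add(-46891, Add(-70, Rational(115, 247), Rational(22540, 247))), -1) = Pow(Add(-46891, Rational(5365, 247)), -1) = Pow(Rational(-11576712, 247), -1) = Rational(-247, 11576712)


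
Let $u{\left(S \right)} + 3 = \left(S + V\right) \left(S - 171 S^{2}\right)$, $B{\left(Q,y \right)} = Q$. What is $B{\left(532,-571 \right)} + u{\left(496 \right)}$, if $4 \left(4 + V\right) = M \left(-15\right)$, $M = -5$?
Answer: $-21486353051$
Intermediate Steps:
$V = \frac{59}{4}$ ($V = -4 + \frac{\left(-5\right) \left(-15\right)}{4} = -4 + \frac{1}{4} \cdot 75 = -4 + \frac{75}{4} = \frac{59}{4} \approx 14.75$)
$u{\left(S \right)} = -3 + \left(\frac{59}{4} + S\right) \left(S - 171 S^{2}\right)$ ($u{\left(S \right)} = -3 + \left(S + \frac{59}{4}\right) \left(S - 171 S^{2}\right) = -3 + \left(\frac{59}{4} + S\right) \left(S - 171 S^{2}\right)$)
$B{\left(532,-571 \right)} + u{\left(496 \right)} = 532 - \left(-7313 + 620267840 + 20866093056\right) = 532 - 21486353583 = -21486353051$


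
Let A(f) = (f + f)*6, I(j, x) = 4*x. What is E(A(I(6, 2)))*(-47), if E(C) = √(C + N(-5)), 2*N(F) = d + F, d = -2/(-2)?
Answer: -47*√94 ≈ -455.68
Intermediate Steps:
d = 1 (d = -2*(-½) = 1)
N(F) = ½ + F/2 (N(F) = (1 + F)/2 = ½ + F/2)
A(f) = 12*f (A(f) = (2*f)*6 = 12*f)
E(C) = √(-2 + C) (E(C) = √(C + (½ + (½)*(-5))) = √(C + (½ - 5/2)) = √(C - 2) = √(-2 + C))
E(A(I(6, 2)))*(-47) = √(-2 + 12*(4*2))*(-47) = √(-2 + 12*8)*(-47) = √(-2 + 96)*(-47) = √94*(-47) = -47*√94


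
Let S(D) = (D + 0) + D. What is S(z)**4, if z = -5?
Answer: 10000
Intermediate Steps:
S(D) = 2*D (S(D) = D + D = 2*D)
S(z)**4 = (2*(-5))**4 = (-10)**4 = 10000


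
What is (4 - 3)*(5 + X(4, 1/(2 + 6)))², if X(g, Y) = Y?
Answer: 1681/64 ≈ 26.266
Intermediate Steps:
(4 - 3)*(5 + X(4, 1/(2 + 6)))² = (4 - 3)*(5 + 1/(2 + 6))² = 1*(5 + 1/8)² = 1*(5 + ⅛)² = 1*(41/8)² = 1*(1681/64) = 1681/64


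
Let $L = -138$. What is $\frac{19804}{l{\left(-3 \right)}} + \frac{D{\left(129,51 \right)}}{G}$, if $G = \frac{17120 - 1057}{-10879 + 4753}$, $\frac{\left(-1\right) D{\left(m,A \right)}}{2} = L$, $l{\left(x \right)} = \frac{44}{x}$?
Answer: $- \frac{257182275}{176693} \approx -1455.5$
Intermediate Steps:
$D{\left(m,A \right)} = 276$ ($D{\left(m,A \right)} = \left(-2\right) \left(-138\right) = 276$)
$G = - \frac{16063}{6126}$ ($G = \frac{16063}{-6126} = 16063 \left(- \frac{1}{6126}\right) = - \frac{16063}{6126} \approx -2.6221$)
$\frac{19804}{l{\left(-3 \right)}} + \frac{D{\left(129,51 \right)}}{G} = \frac{19804}{44 \frac{1}{-3}} + \frac{276}{- \frac{16063}{6126}} = \frac{19804}{44 \left(- \frac{1}{3}\right)} + 276 \left(- \frac{6126}{16063}\right) = \frac{19804}{- \frac{44}{3}} - \frac{1690776}{16063} = 19804 \left(- \frac{3}{44}\right) - \frac{1690776}{16063} = - \frac{14853}{11} - \frac{1690776}{16063} = - \frac{257182275}{176693}$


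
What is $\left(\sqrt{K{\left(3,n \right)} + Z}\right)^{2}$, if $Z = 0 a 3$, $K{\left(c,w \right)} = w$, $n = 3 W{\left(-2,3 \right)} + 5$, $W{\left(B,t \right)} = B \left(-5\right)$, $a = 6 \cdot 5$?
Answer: $35$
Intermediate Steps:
$a = 30$
$W{\left(B,t \right)} = - 5 B$
$n = 35$ ($n = 3 \left(\left(-5\right) \left(-2\right)\right) + 5 = 3 \cdot 10 + 5 = 30 + 5 = 35$)
$Z = 0$ ($Z = 0 \cdot 30 \cdot 3 = 0 \cdot 3 = 0$)
$\left(\sqrt{K{\left(3,n \right)} + Z}\right)^{2} = \left(\sqrt{35 + 0}\right)^{2} = \left(\sqrt{35}\right)^{2} = 35$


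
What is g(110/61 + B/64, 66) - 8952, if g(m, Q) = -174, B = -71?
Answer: -9126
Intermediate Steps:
g(110/61 + B/64, 66) - 8952 = -174 - 8952 = -9126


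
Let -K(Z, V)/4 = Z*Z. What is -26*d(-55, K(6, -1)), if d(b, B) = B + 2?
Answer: 3692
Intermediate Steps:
K(Z, V) = -4*Z² (K(Z, V) = -4*Z*Z = -4*Z²)
d(b, B) = 2 + B
-26*d(-55, K(6, -1)) = -26*(2 - 4*6²) = -26*(2 - 4*36) = -26*(2 - 144) = -26*(-142) = 3692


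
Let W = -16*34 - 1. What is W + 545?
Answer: 0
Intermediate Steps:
W = -545 (W = -544 - 1 = -545)
W + 545 = -545 + 545 = 0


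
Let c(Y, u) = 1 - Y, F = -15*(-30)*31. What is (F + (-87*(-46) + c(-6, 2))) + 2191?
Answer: 20150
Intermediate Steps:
F = 13950 (F = 450*31 = 13950)
(F + (-87*(-46) + c(-6, 2))) + 2191 = (13950 + (-87*(-46) + (1 - 1*(-6)))) + 2191 = (13950 + (4002 + (1 + 6))) + 2191 = (13950 + (4002 + 7)) + 2191 = (13950 + 4009) + 2191 = 17959 + 2191 = 20150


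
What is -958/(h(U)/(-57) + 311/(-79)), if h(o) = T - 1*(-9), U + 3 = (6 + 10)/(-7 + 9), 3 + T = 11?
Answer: 2156937/9535 ≈ 226.21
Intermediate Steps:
T = 8 (T = -3 + 11 = 8)
U = 5 (U = -3 + (6 + 10)/(-7 + 9) = -3 + 16/2 = -3 + 16*(½) = -3 + 8 = 5)
h(o) = 17 (h(o) = 8 - 1*(-9) = 8 + 9 = 17)
-958/(h(U)/(-57) + 311/(-79)) = -958/(17/(-57) + 311/(-79)) = -958/(17*(-1/57) + 311*(-1/79)) = -958/(-17/57 - 311/79) = -958/(-19070/4503) = -958*(-4503/19070) = 2156937/9535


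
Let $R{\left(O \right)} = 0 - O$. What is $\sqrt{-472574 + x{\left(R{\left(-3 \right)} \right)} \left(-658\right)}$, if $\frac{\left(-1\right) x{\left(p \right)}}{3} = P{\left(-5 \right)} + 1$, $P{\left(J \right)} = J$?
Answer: $i \sqrt{480470} \approx 693.16 i$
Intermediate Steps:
$R{\left(O \right)} = - O$
$x{\left(p \right)} = 12$ ($x{\left(p \right)} = - 3 \left(-5 + 1\right) = \left(-3\right) \left(-4\right) = 12$)
$\sqrt{-472574 + x{\left(R{\left(-3 \right)} \right)} \left(-658\right)} = \sqrt{-472574 + 12 \left(-658\right)} = \sqrt{-472574 - 7896} = \sqrt{-480470} = i \sqrt{480470}$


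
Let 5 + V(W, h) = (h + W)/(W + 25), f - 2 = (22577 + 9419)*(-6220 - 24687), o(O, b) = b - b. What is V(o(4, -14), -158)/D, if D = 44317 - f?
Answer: -283/24723617175 ≈ -1.1447e-8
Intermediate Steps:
o(O, b) = 0
f = -988900370 (f = 2 + (22577 + 9419)*(-6220 - 24687) = 2 + 31996*(-30907) = 2 - 988900372 = -988900370)
V(W, h) = -5 + (W + h)/(25 + W) (V(W, h) = -5 + (h + W)/(W + 25) = -5 + (W + h)/(25 + W))
D = 988944687 (D = 44317 - 1*(-988900370) = 44317 + 988900370 = 988944687)
V(o(4, -14), -158)/D = ((-125 - 158 - 4*0)/(25 + 0))/988944687 = ((-125 - 158 + 0)/25)*(1/988944687) = ((1/25)*(-283))*(1/988944687) = -283/25*1/988944687 = -283/24723617175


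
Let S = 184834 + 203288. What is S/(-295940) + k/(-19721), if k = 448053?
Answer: -70125479391/2918116370 ≈ -24.031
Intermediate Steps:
S = 388122
S/(-295940) + k/(-19721) = 388122/(-295940) + 448053/(-19721) = 388122*(-1/295940) + 448053*(-1/19721) = -194061/147970 - 448053/19721 = -70125479391/2918116370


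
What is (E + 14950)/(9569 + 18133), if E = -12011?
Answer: 2939/27702 ≈ 0.10609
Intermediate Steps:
(E + 14950)/(9569 + 18133) = (-12011 + 14950)/(9569 + 18133) = 2939/27702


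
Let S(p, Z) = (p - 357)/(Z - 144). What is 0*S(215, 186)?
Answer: 0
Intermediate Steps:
S(p, Z) = (-357 + p)/(-144 + Z)
0*S(215, 186) = 0*((-357 + 215)/(-144 + 186)) = 0*(-142/42) = 0*((1/42)*(-142)) = 0*(-71/21) = 0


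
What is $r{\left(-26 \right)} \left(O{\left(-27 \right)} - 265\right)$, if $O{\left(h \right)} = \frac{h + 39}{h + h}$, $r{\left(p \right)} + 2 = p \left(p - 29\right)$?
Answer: $- \frac{1136212}{3} \approx -3.7874 \cdot 10^{5}$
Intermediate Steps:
$r{\left(p \right)} = -2 + p \left(-29 + p\right)$ ($r{\left(p \right)} = -2 + p \left(p - 29\right) = -2 + p \left(-29 + p\right)$)
$O{\left(h \right)} = \frac{39 + h}{2 h}$
$r{\left(-26 \right)} \left(O{\left(-27 \right)} - 265\right) = \left(-2 + \left(-26\right)^{2} - -754\right) \left(\frac{39 - 27}{2 \left(-27\right)} - 265\right) = \left(-2 + 676 + 754\right) \left(\frac{1}{2} \left(- \frac{1}{27}\right) 12 - 265\right) = 1428 \left(- \frac{2}{9} - 265\right) = 1428 \left(- \frac{2387}{9}\right) = - \frac{1136212}{3}$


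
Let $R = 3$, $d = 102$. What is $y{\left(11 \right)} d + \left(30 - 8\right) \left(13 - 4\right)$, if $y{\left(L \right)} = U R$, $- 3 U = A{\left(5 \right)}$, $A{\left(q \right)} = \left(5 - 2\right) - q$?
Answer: $402$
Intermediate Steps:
$A{\left(q \right)} = 3 - q$
$U = \frac{2}{3}$ ($U = - \frac{3 - 5}{3} = \left(- \frac{1}{3}\right) \left(-2\right) = \frac{2}{3} \approx 0.66667$)
$y{\left(L \right)} = 2$ ($y{\left(L \right)} = \frac{2}{3} \cdot 3 = 2$)
$y{\left(11 \right)} d + \left(30 - 8\right) \left(13 - 4\right) = 2 \cdot 102 + \left(30 - 8\right) \left(13 - 4\right) = 204 + 22 \cdot 9 = 204 + 198 = 402$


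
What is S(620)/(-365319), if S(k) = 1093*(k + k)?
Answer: -1355320/365319 ≈ -3.7100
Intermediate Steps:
S(k) = 2186*k (S(k) = 1093*(2*k) = 2186*k)
S(620)/(-365319) = (2186*620)/(-365319) = 1355320*(-1/365319) = -1355320/365319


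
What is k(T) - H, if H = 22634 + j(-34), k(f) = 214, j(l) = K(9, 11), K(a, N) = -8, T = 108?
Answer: -22412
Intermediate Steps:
j(l) = -8
H = 22626 (H = 22634 - 8 = 22626)
k(T) - H = 214 - 1*22626 = 214 - 22626 = -22412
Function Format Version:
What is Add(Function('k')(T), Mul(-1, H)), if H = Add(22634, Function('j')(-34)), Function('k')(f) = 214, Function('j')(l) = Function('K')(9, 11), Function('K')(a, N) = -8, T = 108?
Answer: -22412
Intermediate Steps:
Function('j')(l) = -8
H = 22626 (H = Add(22634, -8) = 22626)
Add(Function('k')(T), Mul(-1, H)) = Add(214, Mul(-1, 22626)) = Add(214, -22626) = -22412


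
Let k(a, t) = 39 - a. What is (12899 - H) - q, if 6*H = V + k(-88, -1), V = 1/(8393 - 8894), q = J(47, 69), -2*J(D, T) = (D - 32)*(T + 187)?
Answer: 22241144/1503 ≈ 14798.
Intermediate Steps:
J(D, T) = -(-32 + D)*(187 + T)/2 (J(D, T) = -(D - 32)*(T + 187)/2 = -(-32 + D)*(187 + T)/2)
q = -1920 (q = 2992 + 16*69 - 187/2*47 - 1/2*47*69 = 2992 + 1104 - 8789/2 - 3243/2 = -1920)
V = -1/501 (V = 1/(-501) = -1/501 ≈ -0.0019960)
H = 31813/1503 (H = (-1/501 + (39 - 1*(-88)))/6 = (-1/501 + (39 + 88))/6 = (-1/501 + 127)/6 = (1/6)*(63626/501) = 31813/1503 ≈ 21.166)
(12899 - H) - q = (12899 - 1*31813/1503) - 1*(-1920) = (12899 - 31813/1503) + 1920 = 19355384/1503 + 1920 = 22241144/1503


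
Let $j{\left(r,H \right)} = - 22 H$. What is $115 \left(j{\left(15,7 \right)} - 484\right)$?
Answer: $-73370$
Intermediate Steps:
$115 \left(j{\left(15,7 \right)} - 484\right) = 115 \left(\left(-22\right) 7 - 484\right) = 115 \left(-154 - 484\right) = 115 \left(-638\right) = -73370$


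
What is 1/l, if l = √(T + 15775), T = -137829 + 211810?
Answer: √22439/44878 ≈ 0.0033379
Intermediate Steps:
T = 73981
l = 2*√22439 (l = √(73981 + 15775) = √89756 = 2*√22439 ≈ 299.59)
1/l = 1/(2*√22439) = √22439/44878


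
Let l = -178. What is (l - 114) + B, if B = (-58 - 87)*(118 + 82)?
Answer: -29292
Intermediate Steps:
B = -29000 (B = -145*200 = -29000)
(l - 114) + B = (-178 - 114) - 29000 = -292 - 29000 = -29292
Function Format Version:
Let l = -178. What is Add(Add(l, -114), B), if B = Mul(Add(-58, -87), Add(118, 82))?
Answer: -29292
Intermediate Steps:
B = -29000 (B = Mul(-145, 200) = -29000)
Add(Add(l, -114), B) = Add(Add(-178, -114), -29000) = Add(-292, -29000) = -29292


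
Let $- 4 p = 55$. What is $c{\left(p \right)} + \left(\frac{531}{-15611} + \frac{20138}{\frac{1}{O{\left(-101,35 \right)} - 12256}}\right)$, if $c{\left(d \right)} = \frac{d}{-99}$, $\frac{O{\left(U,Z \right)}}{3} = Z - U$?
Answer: $- \frac{134089449048965}{561996} \approx -2.386 \cdot 10^{8}$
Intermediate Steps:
$p = - \frac{55}{4}$ ($p = \left(- \frac{1}{4}\right) 55 = - \frac{55}{4} \approx -13.75$)
$O{\left(U,Z \right)} = - 3 U + 3 Z$ ($O{\left(U,Z \right)} = 3 \left(Z - U\right) = - 3 U + 3 Z$)
$c{\left(d \right)} = - \frac{d}{99}$ ($c{\left(d \right)} = d \left(- \frac{1}{99}\right) = - \frac{d}{99}$)
$c{\left(p \right)} + \left(\frac{531}{-15611} + \frac{20138}{\frac{1}{O{\left(-101,35 \right)} - 12256}}\right) = \left(- \frac{1}{99}\right) \left(- \frac{55}{4}\right) + \left(\frac{531}{-15611} + \frac{20138}{\frac{1}{\left(\left(-3\right) \left(-101\right) + 3 \cdot 35\right) - 12256}}\right) = \frac{5}{36} + \left(531 \left(- \frac{1}{15611}\right) + \frac{20138}{\frac{1}{\left(303 + 105\right) - 12256}}\right) = \frac{5}{36} + \left(- \frac{531}{15611} + \frac{20138}{\frac{1}{408 - 12256}}\right) = \frac{5}{36} + \left(- \frac{531}{15611} + \frac{20138}{\frac{1}{-11848}}\right) = \frac{5}{36} + \left(- \frac{531}{15611} + \frac{20138}{- \frac{1}{11848}}\right) = \frac{5}{36} + \left(- \frac{531}{15611} + 20138 \left(-11848\right)\right) = \frac{5}{36} - \frac{3724706920195}{15611} = - \frac{134089449048965}{561996}$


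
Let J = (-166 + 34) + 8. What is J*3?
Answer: -372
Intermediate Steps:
J = -124 (J = -132 + 8 = -124)
J*3 = -124*3 = -372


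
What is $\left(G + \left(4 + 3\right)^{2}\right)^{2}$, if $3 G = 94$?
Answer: $\frac{58081}{9} \approx 6453.4$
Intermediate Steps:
$G = \frac{94}{3}$ ($G = \frac{1}{3} \cdot 94 = \frac{94}{3} \approx 31.333$)
$\left(G + \left(4 + 3\right)^{2}\right)^{2} = \left(\frac{94}{3} + \left(4 + 3\right)^{2}\right)^{2} = \left(\frac{94}{3} + 7^{2}\right)^{2} = \left(\frac{94}{3} + 49\right)^{2} = \left(\frac{241}{3}\right)^{2} = \frac{58081}{9}$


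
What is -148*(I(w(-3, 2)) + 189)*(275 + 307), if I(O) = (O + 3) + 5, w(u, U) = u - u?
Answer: -16968792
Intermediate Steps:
w(u, U) = 0
I(O) = 8 + O (I(O) = (3 + O) + 5 = 8 + O)
-148*(I(w(-3, 2)) + 189)*(275 + 307) = -148*((8 + 0) + 189)*(275 + 307) = -148*(8 + 189)*582 = -29156*582 = -148*114654 = -16968792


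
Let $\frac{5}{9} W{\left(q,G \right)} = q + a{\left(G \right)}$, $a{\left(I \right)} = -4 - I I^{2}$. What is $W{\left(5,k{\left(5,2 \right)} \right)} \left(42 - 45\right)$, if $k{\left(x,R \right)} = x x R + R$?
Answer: $\frac{3796389}{5} \approx 7.5928 \cdot 10^{5}$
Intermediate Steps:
$a{\left(I \right)} = -4 - I^{3}$
$k{\left(x,R \right)} = R + R x^{2}$ ($k{\left(x,R \right)} = x^{2} R + R = R x^{2} + R = R + R x^{2}$)
$W{\left(q,G \right)} = - \frac{36}{5} - \frac{9 G^{3}}{5} + \frac{9 q}{5}$ ($W{\left(q,G \right)} = \frac{9 \left(q - \left(4 + G^{3}\right)\right)}{5} = \frac{9 \left(-4 + q - G^{3}\right)}{5} = - \frac{36}{5} - \frac{9 G^{3}}{5} + \frac{9 q}{5}$)
$W{\left(5,k{\left(5,2 \right)} \right)} \left(42 - 45\right) = \left(- \frac{36}{5} - \frac{9 \left(2 \left(1 + 5^{2}\right)\right)^{3}}{5} + \frac{9}{5} \cdot 5\right) \left(42 - 45\right) = \left(- \frac{36}{5} - \frac{9 \left(2 \left(1 + 25\right)\right)^{3}}{5} + 9\right) \left(-3\right) = \left(- \frac{36}{5} - \frac{9 \left(2 \cdot 26\right)^{3}}{5} + 9\right) \left(-3\right) = \left(- \frac{36}{5} - \frac{9 \cdot 52^{3}}{5} + 9\right) \left(-3\right) = \left(- \frac{36}{5} - \frac{1265472}{5} + 9\right) \left(-3\right) = \left(- \frac{1265463}{5}\right) \left(-3\right) = \frac{3796389}{5}$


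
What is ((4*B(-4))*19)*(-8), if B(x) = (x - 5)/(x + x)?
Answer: -684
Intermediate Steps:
B(x) = (-5 + x)/(2*x) (B(x) = (-5 + x)/((2*x)) = (-5 + x)*(1/(2*x)) = (-5 + x)/(2*x))
((4*B(-4))*19)*(-8) = ((4*((1/2)*(-5 - 4)/(-4)))*19)*(-8) = ((4*((1/2)*(-1/4)*(-9)))*19)*(-8) = ((4*(9/8))*19)*(-8) = ((9/2)*19)*(-8) = (171/2)*(-8) = -684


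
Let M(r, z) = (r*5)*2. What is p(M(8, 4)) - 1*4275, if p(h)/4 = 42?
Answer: -4107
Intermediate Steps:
M(r, z) = 10*r (M(r, z) = (5*r)*2 = 10*r)
p(h) = 168 (p(h) = 4*42 = 168)
p(M(8, 4)) - 1*4275 = 168 - 1*4275 = 168 - 4275 = -4107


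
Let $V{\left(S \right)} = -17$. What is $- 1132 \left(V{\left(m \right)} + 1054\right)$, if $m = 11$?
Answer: $-1173884$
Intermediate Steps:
$- 1132 \left(V{\left(m \right)} + 1054\right) = - 1132 \left(-17 + 1054\right) = \left(-1132\right) 1037 = -1173884$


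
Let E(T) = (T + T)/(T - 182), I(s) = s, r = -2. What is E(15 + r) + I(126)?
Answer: 1636/13 ≈ 125.85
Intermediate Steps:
E(T) = 2*T/(-182 + T) (E(T) = (2*T)/(-182 + T) = 2*T/(-182 + T))
E(15 + r) + I(126) = 2*(15 - 2)/(-182 + (15 - 2)) + 126 = 2*13/(-182 + 13) + 126 = 2*13/(-169) + 126 = 2*13*(-1/169) + 126 = -2/13 + 126 = 1636/13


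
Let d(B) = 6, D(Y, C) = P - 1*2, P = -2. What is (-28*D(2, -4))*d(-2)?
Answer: 672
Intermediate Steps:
D(Y, C) = -4 (D(Y, C) = -2 - 1*2 = -2 - 2 = -4)
(-28*D(2, -4))*d(-2) = -28*(-4)*6 = 112*6 = 672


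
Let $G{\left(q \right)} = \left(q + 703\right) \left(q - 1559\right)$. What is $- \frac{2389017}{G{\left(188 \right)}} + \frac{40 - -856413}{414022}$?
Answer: $\frac{678438393169}{168584376114} \approx 4.0243$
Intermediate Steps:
$G{\left(q \right)} = \left(-1559 + q\right) \left(703 + q\right)$ ($G{\left(q \right)} = \left(703 + q\right) \left(-1559 + q\right) = \left(-1559 + q\right) \left(703 + q\right)$)
$- \frac{2389017}{G{\left(188 \right)}} + \frac{40 - -856413}{414022} = - \frac{2389017}{-1095977 + 188^{2} - 160928} + \frac{40 - -856413}{414022} = - \frac{2389017}{-1095977 + 35344 - 160928} + \left(40 + 856413\right) \frac{1}{414022} = - \frac{2389017}{-1221561} + 856453 \cdot \frac{1}{414022} = \left(-2389017\right) \left(- \frac{1}{1221561}\right) + \frac{856453}{414022} = \frac{796339}{407187} + \frac{856453}{414022} = \frac{678438393169}{168584376114}$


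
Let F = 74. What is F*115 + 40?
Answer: 8550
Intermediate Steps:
F*115 + 40 = 74*115 + 40 = 8510 + 40 = 8550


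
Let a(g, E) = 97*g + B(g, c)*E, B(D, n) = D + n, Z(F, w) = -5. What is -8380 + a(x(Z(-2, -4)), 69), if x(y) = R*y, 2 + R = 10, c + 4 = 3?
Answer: -15089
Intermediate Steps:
c = -1 (c = -4 + 3 = -1)
R = 8 (R = -2 + 10 = 8)
x(y) = 8*y
a(g, E) = 97*g + E*(-1 + g) (a(g, E) = 97*g + (g - 1)*E = 97*g + (-1 + g)*E = 97*g + E*(-1 + g))
-8380 + a(x(Z(-2, -4)), 69) = -8380 + (97*(8*(-5)) + 69*(-1 + 8*(-5))) = -8380 + (97*(-40) + 69*(-1 - 40)) = -8380 + (-3880 + 69*(-41)) = -8380 + (-3880 - 2829) = -8380 - 6709 = -15089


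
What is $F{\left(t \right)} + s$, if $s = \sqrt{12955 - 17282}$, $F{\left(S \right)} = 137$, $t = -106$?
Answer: $137 + i \sqrt{4327} \approx 137.0 + 65.78 i$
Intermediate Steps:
$s = i \sqrt{4327}$ ($s = \sqrt{-4327} = i \sqrt{4327} \approx 65.78 i$)
$F{\left(t \right)} + s = 137 + i \sqrt{4327}$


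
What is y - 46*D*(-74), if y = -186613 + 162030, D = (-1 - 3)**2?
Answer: 29881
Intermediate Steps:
D = 16 (D = (-4)**2 = 16)
y = -24583
y - 46*D*(-74) = -24583 - 46*16*(-74) = -24583 - 736*(-74) = -24583 - 1*(-54464) = -24583 + 54464 = 29881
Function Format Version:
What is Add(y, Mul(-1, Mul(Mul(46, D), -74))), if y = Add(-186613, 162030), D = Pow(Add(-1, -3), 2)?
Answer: 29881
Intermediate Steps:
D = 16 (D = Pow(-4, 2) = 16)
y = -24583
Add(y, Mul(-1, Mul(Mul(46, D), -74))) = Add(-24583, Mul(-1, Mul(Mul(46, 16), -74))) = Add(-24583, Mul(-1, Mul(736, -74))) = Add(-24583, Mul(-1, -54464)) = Add(-24583, 54464) = 29881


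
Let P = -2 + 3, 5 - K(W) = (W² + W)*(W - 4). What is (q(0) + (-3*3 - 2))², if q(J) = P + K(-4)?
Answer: 8281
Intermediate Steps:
K(W) = 5 - (-4 + W)*(W + W²) (K(W) = 5 - (W² + W)*(W - 4) = 5 - (W + W²)*(-4 + W) = 5 - (-4 + W)*(W + W²))
P = 1
q(J) = 102 (q(J) = 1 + (5 - 1*(-4)³ + 3*(-4)² + 4*(-4)) = 1 + (5 - 1*(-64) + 3*16 - 16) = 1 + (5 + 64 + 48 - 16) = 1 + 101 = 102)
(q(0) + (-3*3 - 2))² = (102 + (-3*3 - 2))² = (102 + (-9 - 2))² = (102 - 11)² = 91² = 8281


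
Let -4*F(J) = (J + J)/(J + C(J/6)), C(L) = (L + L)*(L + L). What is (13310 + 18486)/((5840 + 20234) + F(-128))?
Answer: 7567448/6205621 ≈ 1.2194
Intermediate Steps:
C(L) = 4*L**2 (C(L) = (2*L)*(2*L) = 4*L**2)
F(J) = -J/(2*(J + J**2/9)) (F(J) = -(J + J)/(4*(J + 4*(J/6)**2)) = -2*J/(4*(J + 4*(J*(1/6))**2)) = -2*J/(4*(J + 4*(J/6)**2)) = -2*J/(4*(J + 4*(J**2/36))) = -2*J/(4*(J + J**2/9)) = -J/(2*(J + J**2/9)))
(13310 + 18486)/((5840 + 20234) + F(-128)) = (13310 + 18486)/((5840 + 20234) - 9/(18 + 2*(-128))) = 31796/(26074 - 9/(18 - 256)) = 31796/(26074 - 9/(-238)) = 31796/(26074 - 9*(-1/238)) = 31796/(26074 + 9/238) = 31796/(6205621/238) = 31796*(238/6205621) = 7567448/6205621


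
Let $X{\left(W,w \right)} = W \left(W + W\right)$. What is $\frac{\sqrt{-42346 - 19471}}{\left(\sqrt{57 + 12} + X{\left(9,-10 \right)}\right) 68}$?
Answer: $- \frac{i \sqrt{4265373}}{1779900} + \frac{27 i \sqrt{61817}}{296650} \approx 0.021469 i$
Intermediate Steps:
$X{\left(W,w \right)} = 2 W^{2}$ ($X{\left(W,w \right)} = W 2 W = 2 W^{2}$)
$\frac{\sqrt{-42346 - 19471}}{\left(\sqrt{57 + 12} + X{\left(9,-10 \right)}\right) 68} = \frac{\sqrt{-42346 - 19471}}{\left(\sqrt{57 + 12} + 2 \cdot 9^{2}\right) 68} = \frac{\sqrt{-61817}}{\left(\sqrt{69} + 2 \cdot 81\right) 68} = \frac{i \sqrt{61817}}{\left(\sqrt{69} + 162\right) 68} = \frac{i \sqrt{61817}}{\left(162 + \sqrt{69}\right) 68} = \frac{i \sqrt{61817}}{11016 + 68 \sqrt{69}}$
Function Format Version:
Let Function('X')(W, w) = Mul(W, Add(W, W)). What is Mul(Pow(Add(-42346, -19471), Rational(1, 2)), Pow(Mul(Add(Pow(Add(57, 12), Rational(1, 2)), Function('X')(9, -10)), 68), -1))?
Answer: Add(Mul(Rational(-1, 1779900), I, Pow(4265373, Rational(1, 2))), Mul(Rational(27, 296650), I, Pow(61817, Rational(1, 2)))) ≈ Mul(0.021469, I)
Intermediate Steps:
Function('X')(W, w) = Mul(2, Pow(W, 2)) (Function('X')(W, w) = Mul(W, Mul(2, W)) = Mul(2, Pow(W, 2)))
Mul(Pow(Add(-42346, -19471), Rational(1, 2)), Pow(Mul(Add(Pow(Add(57, 12), Rational(1, 2)), Function('X')(9, -10)), 68), -1)) = Mul(Pow(Add(-42346, -19471), Rational(1, 2)), Pow(Mul(Add(Pow(Add(57, 12), Rational(1, 2)), Mul(2, Pow(9, 2))), 68), -1)) = Mul(Pow(-61817, Rational(1, 2)), Pow(Mul(Add(Pow(69, Rational(1, 2)), Mul(2, 81)), 68), -1)) = Mul(Mul(I, Pow(61817, Rational(1, 2))), Pow(Mul(Add(Pow(69, Rational(1, 2)), 162), 68), -1)) = Mul(Mul(I, Pow(61817, Rational(1, 2))), Pow(Mul(Add(162, Pow(69, Rational(1, 2))), 68), -1)) = Mul(Mul(I, Pow(61817, Rational(1, 2))), Pow(Add(11016, Mul(68, Pow(69, Rational(1, 2)))), -1)) = Mul(I, Pow(61817, Rational(1, 2)), Pow(Add(11016, Mul(68, Pow(69, Rational(1, 2)))), -1))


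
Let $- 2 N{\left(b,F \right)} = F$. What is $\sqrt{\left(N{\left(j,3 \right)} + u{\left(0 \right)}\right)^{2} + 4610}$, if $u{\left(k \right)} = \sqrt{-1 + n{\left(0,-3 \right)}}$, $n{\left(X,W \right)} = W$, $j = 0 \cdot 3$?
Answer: $\frac{\sqrt{18433 - 24 i}}{2} \approx 67.884 - 0.044193 i$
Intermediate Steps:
$j = 0$
$N{\left(b,F \right)} = - \frac{F}{2}$
$u{\left(k \right)} = 2 i$ ($u{\left(k \right)} = \sqrt{-1 - 3} = \sqrt{-4} = 2 i$)
$\sqrt{\left(N{\left(j,3 \right)} + u{\left(0 \right)}\right)^{2} + 4610} = \sqrt{\left(\left(- \frac{1}{2}\right) 3 + 2 i\right)^{2} + 4610} = \sqrt{\left(- \frac{3}{2} + 2 i\right)^{2} + 4610} = \sqrt{4610 + \left(- \frac{3}{2} + 2 i\right)^{2}}$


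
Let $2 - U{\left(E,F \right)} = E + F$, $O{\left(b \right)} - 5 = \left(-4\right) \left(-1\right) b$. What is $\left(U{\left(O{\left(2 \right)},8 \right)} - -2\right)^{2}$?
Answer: $289$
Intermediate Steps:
$O{\left(b \right)} = 5 + 4 b$ ($O{\left(b \right)} = 5 + \left(-4\right) \left(-1\right) b = 5 + 4 b$)
$U{\left(E,F \right)} = 2 - E - F$ ($U{\left(E,F \right)} = 2 - \left(E + F\right) = 2 - E - F$)
$\left(U{\left(O{\left(2 \right)},8 \right)} - -2\right)^{2} = \left(\left(2 - \left(5 + 4 \cdot 2\right) - 8\right) - -2\right)^{2} = \left(\left(2 - \left(5 + 8\right) - 8\right) + \left(-75 + 77\right)\right)^{2} = \left(\left(2 - 13 - 8\right) + 2\right)^{2} = \left(-19 + 2\right)^{2} = \left(-17\right)^{2} = 289$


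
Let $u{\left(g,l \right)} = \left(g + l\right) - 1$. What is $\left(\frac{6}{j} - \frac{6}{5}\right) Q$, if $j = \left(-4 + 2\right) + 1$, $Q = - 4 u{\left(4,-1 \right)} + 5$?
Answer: $\frac{108}{5} \approx 21.6$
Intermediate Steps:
$u{\left(g,l \right)} = -1 + g + l$
$Q = -3$ ($Q = - 4 \left(-1 + 4 - 1\right) + 5 = \left(-4\right) 2 + 5 = -8 + 5 = -3$)
$j = -1$ ($j = -2 + 1 = -1$)
$\left(\frac{6}{j} - \frac{6}{5}\right) Q = \left(\frac{6}{-1} - \frac{6}{5}\right) \left(-3\right) = \left(6 \left(-1\right) - \frac{6}{5}\right) \left(-3\right) = \left(-6 - \frac{6}{5}\right) \left(-3\right) = \left(- \frac{36}{5}\right) \left(-3\right) = \frac{108}{5}$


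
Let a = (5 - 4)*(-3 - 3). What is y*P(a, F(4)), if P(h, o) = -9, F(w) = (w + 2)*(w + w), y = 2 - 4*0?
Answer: -18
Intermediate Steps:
y = 2 (y = 2 + 0 = 2)
F(w) = 2*w*(2 + w) (F(w) = (2 + w)*(2*w) = 2*w*(2 + w))
a = -6 (a = 1*(-6) = -6)
y*P(a, F(4)) = 2*(-9) = -18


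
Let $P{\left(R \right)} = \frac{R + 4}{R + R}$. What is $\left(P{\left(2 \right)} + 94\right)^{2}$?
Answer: $\frac{36481}{4} \approx 9120.3$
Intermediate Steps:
$P{\left(R \right)} = \frac{4 + R}{2 R}$
$\left(P{\left(2 \right)} + 94\right)^{2} = \left(\frac{4 + 2}{2 \cdot 2} + 94\right)^{2} = \left(\frac{1}{2} \cdot \frac{1}{2} \cdot 6 + 94\right)^{2} = \left(\frac{3}{2} + 94\right)^{2} = \left(\frac{191}{2}\right)^{2} = \frac{36481}{4}$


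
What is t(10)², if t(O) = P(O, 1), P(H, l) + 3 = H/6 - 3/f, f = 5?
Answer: 841/225 ≈ 3.7378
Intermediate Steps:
P(H, l) = -18/5 + H/6 (P(H, l) = -3 + (H/6 - 3/5) = -3 + (H*(⅙) - 3*⅕) = -3 + (H/6 - ⅗) = -3 + (-⅗ + H/6) = -18/5 + H/6)
t(O) = -18/5 + O/6
t(10)² = (-18/5 + (⅙)*10)² = (-18/5 + 5/3)² = (-29/15)² = 841/225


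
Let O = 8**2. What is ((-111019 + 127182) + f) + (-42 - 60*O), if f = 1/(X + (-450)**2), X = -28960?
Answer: 2131244741/173540 ≈ 12281.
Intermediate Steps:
O = 64
f = 1/173540 (f = 1/(-28960 + (-450)**2) = 1/(-28960 + 202500) = 1/173540 ≈ 5.7624e-6)
((-111019 + 127182) + f) + (-42 - 60*O) = ((-111019 + 127182) + 1/173540) + (-42 - 60*64) = (16163 + 1/173540) + (-42 - 3840) = 2804927021/173540 - 3882 = 2131244741/173540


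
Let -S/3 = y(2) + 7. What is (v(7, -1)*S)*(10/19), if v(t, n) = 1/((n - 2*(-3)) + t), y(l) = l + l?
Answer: -55/38 ≈ -1.4474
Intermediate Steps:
y(l) = 2*l
v(t, n) = 1/(6 + n + t) (v(t, n) = 1/((n + 6) + t) = 1/((6 + n) + t) = 1/(6 + n + t))
S = -33 (S = -3*(2*2 + 7) = -3*(4 + 7) = -3*11 = -33)
(v(7, -1)*S)*(10/19) = (-33/(6 - 1 + 7))*(10/19) = (-33/12)*(10*(1/19)) = ((1/12)*(-33))*(10/19) = -11/4*10/19 = -55/38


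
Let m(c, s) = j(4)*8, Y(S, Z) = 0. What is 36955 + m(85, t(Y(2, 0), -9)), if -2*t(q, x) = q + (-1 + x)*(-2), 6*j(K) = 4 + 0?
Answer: 110881/3 ≈ 36960.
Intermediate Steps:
j(K) = ⅔ (j(K) = (4 + 0)/6 = (⅙)*4 = ⅔)
t(q, x) = -1 + x - q/2 (t(q, x) = -(q + (-1 + x)*(-2))/2 = -(q + (2 - 2*x))/2 = -(2 + q - 2*x)/2 = -1 + x - q/2)
m(c, s) = 16/3 (m(c, s) = (⅔)*8 = 16/3)
36955 + m(85, t(Y(2, 0), -9)) = 36955 + 16/3 = 110881/3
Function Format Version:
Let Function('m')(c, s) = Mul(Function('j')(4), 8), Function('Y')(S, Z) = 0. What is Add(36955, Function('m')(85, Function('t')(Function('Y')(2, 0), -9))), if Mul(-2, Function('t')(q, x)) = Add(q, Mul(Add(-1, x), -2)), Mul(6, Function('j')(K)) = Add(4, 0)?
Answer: Rational(110881, 3) ≈ 36960.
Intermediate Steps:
Function('j')(K) = Rational(2, 3) (Function('j')(K) = Mul(Rational(1, 6), Add(4, 0)) = Mul(Rational(1, 6), 4) = Rational(2, 3))
Function('t')(q, x) = Add(-1, x, Mul(Rational(-1, 2), q)) (Function('t')(q, x) = Mul(Rational(-1, 2), Add(q, Mul(Add(-1, x), -2))) = Mul(Rational(-1, 2), Add(q, Add(2, Mul(-2, x)))) = Mul(Rational(-1, 2), Add(2, q, Mul(-2, x))) = Add(-1, x, Mul(Rational(-1, 2), q)))
Function('m')(c, s) = Rational(16, 3) (Function('m')(c, s) = Mul(Rational(2, 3), 8) = Rational(16, 3))
Add(36955, Function('m')(85, Function('t')(Function('Y')(2, 0), -9))) = Add(36955, Rational(16, 3)) = Rational(110881, 3)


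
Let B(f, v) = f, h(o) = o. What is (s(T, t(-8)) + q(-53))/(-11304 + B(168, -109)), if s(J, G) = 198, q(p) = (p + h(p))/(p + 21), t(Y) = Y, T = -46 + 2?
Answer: -3221/178176 ≈ -0.018078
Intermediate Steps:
T = -44
q(p) = 2*p/(21 + p) (q(p) = (p + p)/(p + 21) = (2*p)/(21 + p) = 2*p/(21 + p))
(s(T, t(-8)) + q(-53))/(-11304 + B(168, -109)) = (198 + 2*(-53)/(21 - 53))/(-11304 + 168) = (198 + 2*(-53)/(-32))/(-11136) = (198 + 2*(-53)*(-1/32))*(-1/11136) = (198 + 53/16)*(-1/11136) = (3221/16)*(-1/11136) = -3221/178176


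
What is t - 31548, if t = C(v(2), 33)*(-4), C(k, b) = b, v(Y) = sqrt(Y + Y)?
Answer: -31680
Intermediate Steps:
v(Y) = sqrt(2)*sqrt(Y) (v(Y) = sqrt(2*Y) = sqrt(2)*sqrt(Y))
t = -132 (t = 33*(-4) = -132)
t - 31548 = -132 - 31548 = -31680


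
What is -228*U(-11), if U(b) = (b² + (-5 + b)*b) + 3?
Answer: -68400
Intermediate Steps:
U(b) = 3 + b² + b*(-5 + b) (U(b) = (b² + b*(-5 + b)) + 3 = 3 + b² + b*(-5 + b))
-228*U(-11) = -228*(3 - 5*(-11) + 2*(-11)²) = -228*(3 + 55 + 2*121) = -228*(3 + 55 + 242) = -228*300 = -68400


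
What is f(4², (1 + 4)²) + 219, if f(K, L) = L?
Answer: 244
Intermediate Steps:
f(4², (1 + 4)²) + 219 = (1 + 4)² + 219 = 5² + 219 = 25 + 219 = 244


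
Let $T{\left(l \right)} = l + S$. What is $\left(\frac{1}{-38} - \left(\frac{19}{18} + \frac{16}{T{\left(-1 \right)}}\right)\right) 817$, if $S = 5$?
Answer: $- \frac{37367}{9} \approx -4151.9$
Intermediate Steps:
$T{\left(l \right)} = 5 + l$ ($T{\left(l \right)} = l + 5 = 5 + l$)
$\left(\frac{1}{-38} - \left(\frac{19}{18} + \frac{16}{T{\left(-1 \right)}}\right)\right) 817 = \left(\frac{1}{-38} - \left(\frac{19}{18} + \frac{16}{5 - 1}\right)\right) 817 = \left(- \frac{1}{38} - \left(19 \cdot \frac{1}{18} + \frac{16}{4}\right)\right) 817 = \left(- \frac{1}{38} - \left(\frac{19}{18} + 16 \cdot \frac{1}{4}\right)\right) 817 = \left(- \frac{1}{38} - \left(\frac{19}{18} + 4\right)\right) 817 = \left(- \frac{1}{38} - \frac{91}{18}\right) 817 = \left(- \frac{869}{171}\right) 817 = - \frac{37367}{9}$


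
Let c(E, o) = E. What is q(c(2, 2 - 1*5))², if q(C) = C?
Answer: 4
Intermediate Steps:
q(c(2, 2 - 1*5))² = 2² = 4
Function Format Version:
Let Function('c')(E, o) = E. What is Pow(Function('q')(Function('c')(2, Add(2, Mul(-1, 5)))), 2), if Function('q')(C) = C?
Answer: 4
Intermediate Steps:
Pow(Function('q')(Function('c')(2, Add(2, Mul(-1, 5)))), 2) = Pow(2, 2) = 4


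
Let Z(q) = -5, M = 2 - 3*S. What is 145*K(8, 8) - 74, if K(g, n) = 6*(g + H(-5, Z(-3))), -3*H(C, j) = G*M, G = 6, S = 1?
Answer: 8626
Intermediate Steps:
M = -1 (M = 2 - 3*1 = 2 - 3 = -1)
H(C, j) = 2 (H(C, j) = -2*(-1) = -⅓*(-6) = 2)
K(g, n) = 12 + 6*g (K(g, n) = 6*(g + 2) = 6*(2 + g) = 12 + 6*g)
145*K(8, 8) - 74 = 145*(12 + 6*8) - 74 = 145*(12 + 48) - 74 = 145*60 - 74 = 8700 - 74 = 8626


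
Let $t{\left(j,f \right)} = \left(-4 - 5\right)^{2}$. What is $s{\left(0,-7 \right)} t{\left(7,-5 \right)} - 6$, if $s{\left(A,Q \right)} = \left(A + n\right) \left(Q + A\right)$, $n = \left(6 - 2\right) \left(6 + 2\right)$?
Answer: $-18150$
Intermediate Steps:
$n = 32$ ($n = 4 \cdot 8 = 32$)
$t{\left(j,f \right)} = 81$ ($t{\left(j,f \right)} = \left(-9\right)^{2} = 81$)
$s{\left(A,Q \right)} = \left(32 + A\right) \left(A + Q\right)$ ($s{\left(A,Q \right)} = \left(A + 32\right) \left(Q + A\right) = \left(32 + A\right) \left(A + Q\right)$)
$s{\left(0,-7 \right)} t{\left(7,-5 \right)} - 6 = \left(0^{2} + 32 \cdot 0 + 32 \left(-7\right) + 0 \left(-7\right)\right) 81 - 6 = \left(0 + 0 - 224 + 0\right) 81 - 6 = \left(-224\right) 81 - 6 = -18144 - 6 = -18150$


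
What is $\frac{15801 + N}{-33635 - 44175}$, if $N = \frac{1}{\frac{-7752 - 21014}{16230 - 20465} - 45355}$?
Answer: $- \frac{1517288328812}{7471691983395} \approx -0.20307$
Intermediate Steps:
$N = - \frac{4235}{192049659}$ ($N = \frac{1}{- \frac{28766}{-4235} - 45355} = \frac{1}{\left(-28766\right) \left(- \frac{1}{4235}\right) - 45355} = \frac{1}{\frac{28766}{4235} - 45355} = \frac{1}{- \frac{192049659}{4235}} = - \frac{4235}{192049659} \approx -2.2052 \cdot 10^{-5}$)
$\frac{15801 + N}{-33635 - 44175} = \frac{15801 - \frac{4235}{192049659}}{-33635 - 44175} = \frac{3034576657624}{192049659 \left(-77810\right)} = \frac{3034576657624}{192049659} \left(- \frac{1}{77810}\right) = - \frac{1517288328812}{7471691983395}$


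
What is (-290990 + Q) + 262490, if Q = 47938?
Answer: 19438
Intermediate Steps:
(-290990 + Q) + 262490 = (-290990 + 47938) + 262490 = -243052 + 262490 = 19438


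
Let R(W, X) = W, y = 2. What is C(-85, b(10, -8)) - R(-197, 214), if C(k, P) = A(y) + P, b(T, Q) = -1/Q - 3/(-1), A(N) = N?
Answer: 1617/8 ≈ 202.13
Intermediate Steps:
b(T, Q) = 3 - 1/Q (b(T, Q) = -1/Q - 3*(-1) = -1/Q + 3 = 3 - 1/Q)
C(k, P) = 2 + P
C(-85, b(10, -8)) - R(-197, 214) = (2 + (3 - 1/(-8))) - 1*(-197) = (2 + (3 - 1*(-⅛))) + 197 = (2 + (3 + ⅛)) + 197 = (2 + 25/8) + 197 = 41/8 + 197 = 1617/8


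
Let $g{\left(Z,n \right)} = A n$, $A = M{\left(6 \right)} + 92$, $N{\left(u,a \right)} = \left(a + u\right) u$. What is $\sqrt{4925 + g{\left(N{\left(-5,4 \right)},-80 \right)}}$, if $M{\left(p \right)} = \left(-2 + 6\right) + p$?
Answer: $i \sqrt{3235} \approx 56.877 i$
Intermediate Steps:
$M{\left(p \right)} = 4 + p$
$N{\left(u,a \right)} = u \left(a + u\right)$
$A = 102$ ($A = \left(4 + 6\right) + 92 = 10 + 92 = 102$)
$g{\left(Z,n \right)} = 102 n$
$\sqrt{4925 + g{\left(N{\left(-5,4 \right)},-80 \right)}} = \sqrt{4925 + 102 \left(-80\right)} = \sqrt{4925 - 8160} = \sqrt{-3235} = i \sqrt{3235}$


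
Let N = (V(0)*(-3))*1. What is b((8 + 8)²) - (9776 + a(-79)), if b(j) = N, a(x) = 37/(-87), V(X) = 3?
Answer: -851258/87 ≈ -9784.6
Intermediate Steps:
a(x) = -37/87 (a(x) = 37*(-1/87) = -37/87)
N = -9 (N = (3*(-3))*1 = -9*1 = -9)
b(j) = -9
b((8 + 8)²) - (9776 + a(-79)) = -9 - (9776 - 37/87) = -9 - 1*850475/87 = -9 - 850475/87 = -851258/87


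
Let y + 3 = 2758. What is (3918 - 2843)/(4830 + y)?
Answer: 215/1517 ≈ 0.14173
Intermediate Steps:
y = 2755 (y = -3 + 2758 = 2755)
(3918 - 2843)/(4830 + y) = (3918 - 2843)/(4830 + 2755) = 1075/7585 = 1075*(1/7585) = 215/1517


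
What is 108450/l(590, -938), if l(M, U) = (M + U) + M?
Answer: 54225/121 ≈ 448.14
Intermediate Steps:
l(M, U) = U + 2*M
108450/l(590, -938) = 108450/(-938 + 2*590) = 108450/(-938 + 1180) = 108450/242 = 108450*(1/242) = 54225/121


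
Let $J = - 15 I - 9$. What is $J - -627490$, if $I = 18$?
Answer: $627211$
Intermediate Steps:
$J = -279$ ($J = \left(-15\right) 18 - 9 = -270 - 9 = -279$)
$J - -627490 = -279 - -627490 = -279 + 627490 = 627211$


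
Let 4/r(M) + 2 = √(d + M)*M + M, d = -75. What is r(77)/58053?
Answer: -100/120614783 + 308*√2/361844349 ≈ 3.7469e-7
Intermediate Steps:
r(M) = 4/(-2 + M + M*√(-75 + M)) (r(M) = 4/(-2 + (√(-75 + M)*M + M)) = 4/(-2 + (M*√(-75 + M) + M)) = 4/(-2 + (M + M*√(-75 + M))) = 4/(-2 + M + M*√(-75 + M)))
r(77)/58053 = (4/(-2 + 77 + 77*√(-75 + 77)))/58053 = (4/(-2 + 77 + 77*√2))*(1/58053) = (4/(75 + 77*√2))*(1/58053) = 4/(58053*(75 + 77*√2))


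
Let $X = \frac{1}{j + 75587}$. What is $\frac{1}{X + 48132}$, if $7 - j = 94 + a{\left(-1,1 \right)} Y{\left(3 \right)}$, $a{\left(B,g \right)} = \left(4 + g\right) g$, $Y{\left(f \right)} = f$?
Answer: $\frac{75485}{3633244021} \approx 2.0776 \cdot 10^{-5}$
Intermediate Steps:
$a{\left(B,g \right)} = g \left(4 + g\right)$
$j = -102$ ($j = 7 - \left(94 + 1 \left(4 + 1\right) 3\right) = 7 - \left(94 + 1 \cdot 5 \cdot 3\right) = 7 - \left(94 + 5 \cdot 3\right) = 7 - \left(94 + 15\right) = 7 - 109 = -102$)
$X = \frac{1}{75485}$ ($X = \frac{1}{-102 + 75587} = \frac{1}{75485} \approx 1.3248 \cdot 10^{-5}$)
$\frac{1}{X + 48132} = \frac{1}{\frac{1}{75485} + 48132} = \frac{1}{\frac{3633244021}{75485}} = \frac{75485}{3633244021}$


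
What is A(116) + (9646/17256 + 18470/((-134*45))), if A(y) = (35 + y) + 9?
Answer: 273133931/1734228 ≈ 157.50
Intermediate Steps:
A(y) = 44 + y
A(116) + (9646/17256 + 18470/((-134*45))) = (44 + 116) + (9646/17256 + 18470/((-134*45))) = 160 + (9646*(1/17256) + 18470/(-6030)) = 160 + (4823/8628 + 18470*(-1/6030)) = 160 + (4823/8628 - 1847/603) = 160 - 4342549/1734228 = 273133931/1734228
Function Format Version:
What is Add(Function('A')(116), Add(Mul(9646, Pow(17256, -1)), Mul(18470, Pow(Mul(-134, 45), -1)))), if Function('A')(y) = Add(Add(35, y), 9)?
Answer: Rational(273133931, 1734228) ≈ 157.50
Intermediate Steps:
Function('A')(y) = Add(44, y)
Add(Function('A')(116), Add(Mul(9646, Pow(17256, -1)), Mul(18470, Pow(Mul(-134, 45), -1)))) = Add(Add(44, 116), Add(Mul(9646, Pow(17256, -1)), Mul(18470, Pow(Mul(-134, 45), -1)))) = Add(160, Add(Mul(9646, Rational(1, 17256)), Mul(18470, Pow(-6030, -1)))) = Add(160, Add(Rational(4823, 8628), Mul(18470, Rational(-1, 6030)))) = Add(160, Add(Rational(4823, 8628), Rational(-1847, 603))) = Add(160, Rational(-4342549, 1734228)) = Rational(273133931, 1734228)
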